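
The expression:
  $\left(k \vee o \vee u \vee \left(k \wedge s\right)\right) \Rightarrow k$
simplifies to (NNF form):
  $k \vee \left(\neg o \wedge \neg u\right)$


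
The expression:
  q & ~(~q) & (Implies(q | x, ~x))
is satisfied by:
  {q: True, x: False}


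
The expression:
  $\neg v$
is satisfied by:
  {v: False}


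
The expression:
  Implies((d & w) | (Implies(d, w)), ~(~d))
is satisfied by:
  {d: True}


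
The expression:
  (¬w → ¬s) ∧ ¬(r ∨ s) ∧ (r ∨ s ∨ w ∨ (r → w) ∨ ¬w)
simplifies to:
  ¬r ∧ ¬s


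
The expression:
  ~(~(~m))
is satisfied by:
  {m: False}


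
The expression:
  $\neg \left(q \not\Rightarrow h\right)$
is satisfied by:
  {h: True, q: False}
  {q: False, h: False}
  {q: True, h: True}


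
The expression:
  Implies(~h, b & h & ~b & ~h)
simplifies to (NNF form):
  h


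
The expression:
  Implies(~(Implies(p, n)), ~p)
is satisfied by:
  {n: True, p: False}
  {p: False, n: False}
  {p: True, n: True}


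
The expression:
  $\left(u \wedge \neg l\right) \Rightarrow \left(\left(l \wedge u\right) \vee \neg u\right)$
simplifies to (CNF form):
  $l \vee \neg u$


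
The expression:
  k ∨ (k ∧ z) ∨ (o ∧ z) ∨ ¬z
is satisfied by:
  {k: True, o: True, z: False}
  {k: True, z: False, o: False}
  {o: True, z: False, k: False}
  {o: False, z: False, k: False}
  {k: True, o: True, z: True}
  {k: True, z: True, o: False}
  {o: True, z: True, k: False}


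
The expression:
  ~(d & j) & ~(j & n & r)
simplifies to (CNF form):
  (~d | ~j) & (~d | ~j | ~n) & (~d | ~j | ~r) & (~j | ~n | ~r)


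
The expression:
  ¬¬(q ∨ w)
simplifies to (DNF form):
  q ∨ w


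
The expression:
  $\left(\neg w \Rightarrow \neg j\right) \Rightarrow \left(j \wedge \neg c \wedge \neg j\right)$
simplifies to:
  $j \wedge \neg w$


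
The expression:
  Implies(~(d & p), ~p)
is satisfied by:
  {d: True, p: False}
  {p: False, d: False}
  {p: True, d: True}


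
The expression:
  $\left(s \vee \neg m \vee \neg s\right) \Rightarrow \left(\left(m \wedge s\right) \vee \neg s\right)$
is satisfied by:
  {m: True, s: False}
  {s: False, m: False}
  {s: True, m: True}


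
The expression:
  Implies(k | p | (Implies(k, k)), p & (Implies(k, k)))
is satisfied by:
  {p: True}


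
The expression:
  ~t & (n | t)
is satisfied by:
  {n: True, t: False}


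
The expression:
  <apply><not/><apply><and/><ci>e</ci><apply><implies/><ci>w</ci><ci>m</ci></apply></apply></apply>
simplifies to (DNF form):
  <apply><or/><apply><not/><ci>e</ci></apply><apply><and/><ci>w</ci><apply><not/><ci>m</ci></apply></apply></apply>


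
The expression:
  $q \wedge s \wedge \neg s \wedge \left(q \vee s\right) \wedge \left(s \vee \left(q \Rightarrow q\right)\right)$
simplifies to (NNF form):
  $\text{False}$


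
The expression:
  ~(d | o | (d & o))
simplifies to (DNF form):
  ~d & ~o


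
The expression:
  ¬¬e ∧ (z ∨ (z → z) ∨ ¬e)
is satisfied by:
  {e: True}


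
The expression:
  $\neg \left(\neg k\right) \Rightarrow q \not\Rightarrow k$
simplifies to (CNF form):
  $\neg k$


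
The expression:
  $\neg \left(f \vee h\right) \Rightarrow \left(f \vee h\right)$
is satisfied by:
  {h: True, f: True}
  {h: True, f: False}
  {f: True, h: False}


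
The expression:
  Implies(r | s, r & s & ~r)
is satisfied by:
  {r: False, s: False}


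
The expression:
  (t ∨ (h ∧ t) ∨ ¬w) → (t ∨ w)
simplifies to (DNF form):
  t ∨ w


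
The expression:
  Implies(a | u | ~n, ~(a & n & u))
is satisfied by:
  {u: False, n: False, a: False}
  {a: True, u: False, n: False}
  {n: True, u: False, a: False}
  {a: True, n: True, u: False}
  {u: True, a: False, n: False}
  {a: True, u: True, n: False}
  {n: True, u: True, a: False}


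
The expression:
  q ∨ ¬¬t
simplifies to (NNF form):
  q ∨ t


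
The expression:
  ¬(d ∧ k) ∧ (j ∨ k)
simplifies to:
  (j ∧ ¬k) ∨ (k ∧ ¬d)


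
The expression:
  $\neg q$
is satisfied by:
  {q: False}


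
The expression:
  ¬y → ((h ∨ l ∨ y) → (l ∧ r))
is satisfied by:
  {y: True, r: True, h: False, l: False}
  {y: True, h: False, r: False, l: False}
  {y: True, l: True, r: True, h: False}
  {y: True, l: True, h: False, r: False}
  {y: True, r: True, h: True, l: False}
  {y: True, h: True, r: False, l: False}
  {y: True, l: True, h: True, r: True}
  {y: True, l: True, h: True, r: False}
  {r: True, l: False, h: False, y: False}
  {l: False, h: False, r: False, y: False}
  {r: True, l: True, h: False, y: False}
  {l: True, r: True, h: True, y: False}


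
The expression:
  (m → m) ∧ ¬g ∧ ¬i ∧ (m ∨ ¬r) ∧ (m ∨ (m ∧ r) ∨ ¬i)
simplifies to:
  ¬g ∧ ¬i ∧ (m ∨ ¬r)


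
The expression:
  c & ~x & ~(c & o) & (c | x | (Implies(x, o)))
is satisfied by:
  {c: True, x: False, o: False}


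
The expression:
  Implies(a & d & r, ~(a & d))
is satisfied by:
  {d: False, a: False, r: False}
  {r: True, d: False, a: False}
  {a: True, d: False, r: False}
  {r: True, a: True, d: False}
  {d: True, r: False, a: False}
  {r: True, d: True, a: False}
  {a: True, d: True, r: False}


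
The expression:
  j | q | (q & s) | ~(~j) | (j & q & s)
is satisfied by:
  {q: True, j: True}
  {q: True, j: False}
  {j: True, q: False}


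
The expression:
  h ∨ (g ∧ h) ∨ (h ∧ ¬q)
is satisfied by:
  {h: True}


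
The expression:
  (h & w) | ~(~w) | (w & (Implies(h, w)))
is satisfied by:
  {w: True}


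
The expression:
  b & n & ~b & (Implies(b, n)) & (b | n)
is never true.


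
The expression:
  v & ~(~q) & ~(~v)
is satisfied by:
  {q: True, v: True}


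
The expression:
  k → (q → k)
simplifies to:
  True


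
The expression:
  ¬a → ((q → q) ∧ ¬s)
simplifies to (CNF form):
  a ∨ ¬s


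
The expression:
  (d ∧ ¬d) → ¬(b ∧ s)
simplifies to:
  True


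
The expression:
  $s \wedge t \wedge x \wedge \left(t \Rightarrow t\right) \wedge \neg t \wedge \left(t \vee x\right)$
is never true.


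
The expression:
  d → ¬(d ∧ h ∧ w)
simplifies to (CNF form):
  ¬d ∨ ¬h ∨ ¬w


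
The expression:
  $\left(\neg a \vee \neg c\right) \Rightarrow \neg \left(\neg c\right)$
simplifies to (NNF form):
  $c$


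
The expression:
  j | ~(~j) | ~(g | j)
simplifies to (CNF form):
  j | ~g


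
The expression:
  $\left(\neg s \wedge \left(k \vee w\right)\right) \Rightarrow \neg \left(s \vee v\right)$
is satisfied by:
  {s: True, k: False, w: False, v: False}
  {s: True, w: True, k: False, v: False}
  {s: True, k: True, w: False, v: False}
  {s: True, w: True, k: True, v: False}
  {s: False, k: False, w: False, v: False}
  {w: True, s: False, k: False, v: False}
  {k: True, s: False, w: False, v: False}
  {w: True, k: True, s: False, v: False}
  {v: True, s: True, k: False, w: False}
  {v: True, w: True, s: True, k: False}
  {v: True, s: True, k: True, w: False}
  {v: True, w: True, s: True, k: True}
  {v: True, s: False, k: False, w: False}


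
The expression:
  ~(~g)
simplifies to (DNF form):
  g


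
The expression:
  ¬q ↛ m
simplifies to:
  ¬m ∧ ¬q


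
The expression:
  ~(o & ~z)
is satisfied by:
  {z: True, o: False}
  {o: False, z: False}
  {o: True, z: True}


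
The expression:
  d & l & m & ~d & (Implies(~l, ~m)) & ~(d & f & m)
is never true.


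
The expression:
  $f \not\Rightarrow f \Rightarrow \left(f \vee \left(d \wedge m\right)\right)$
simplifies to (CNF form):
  $\text{True}$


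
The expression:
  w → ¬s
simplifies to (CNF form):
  ¬s ∨ ¬w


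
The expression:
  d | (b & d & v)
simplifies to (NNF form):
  d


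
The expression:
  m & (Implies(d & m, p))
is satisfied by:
  {m: True, p: True, d: False}
  {m: True, p: False, d: False}
  {m: True, d: True, p: True}


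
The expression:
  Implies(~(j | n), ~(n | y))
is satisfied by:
  {n: True, j: True, y: False}
  {n: True, j: False, y: False}
  {j: True, n: False, y: False}
  {n: False, j: False, y: False}
  {n: True, y: True, j: True}
  {n: True, y: True, j: False}
  {y: True, j: True, n: False}


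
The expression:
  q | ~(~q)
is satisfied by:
  {q: True}


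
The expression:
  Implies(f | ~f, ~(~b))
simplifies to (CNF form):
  b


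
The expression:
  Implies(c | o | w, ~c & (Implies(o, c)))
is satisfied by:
  {o: False, c: False}


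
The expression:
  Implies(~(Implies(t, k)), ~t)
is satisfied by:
  {k: True, t: False}
  {t: False, k: False}
  {t: True, k: True}


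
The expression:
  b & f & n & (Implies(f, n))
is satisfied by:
  {b: True, f: True, n: True}


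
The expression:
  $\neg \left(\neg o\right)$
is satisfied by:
  {o: True}


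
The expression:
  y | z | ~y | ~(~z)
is always true.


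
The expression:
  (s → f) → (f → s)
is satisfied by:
  {s: True, f: False}
  {f: False, s: False}
  {f: True, s: True}


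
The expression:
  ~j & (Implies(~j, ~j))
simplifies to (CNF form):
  ~j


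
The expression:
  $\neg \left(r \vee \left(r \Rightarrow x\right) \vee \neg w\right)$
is never true.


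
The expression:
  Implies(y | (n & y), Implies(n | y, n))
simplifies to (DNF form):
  n | ~y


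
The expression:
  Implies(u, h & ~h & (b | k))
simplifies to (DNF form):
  ~u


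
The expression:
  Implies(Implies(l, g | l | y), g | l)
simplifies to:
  g | l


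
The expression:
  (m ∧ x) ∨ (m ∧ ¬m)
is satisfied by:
  {m: True, x: True}


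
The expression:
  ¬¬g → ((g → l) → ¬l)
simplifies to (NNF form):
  ¬g ∨ ¬l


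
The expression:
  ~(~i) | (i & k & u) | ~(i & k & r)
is always true.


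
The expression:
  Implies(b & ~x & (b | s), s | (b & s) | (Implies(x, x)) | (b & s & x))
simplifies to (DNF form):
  True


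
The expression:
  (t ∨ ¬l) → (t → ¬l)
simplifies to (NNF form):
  ¬l ∨ ¬t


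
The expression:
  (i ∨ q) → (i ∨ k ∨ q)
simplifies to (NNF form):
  True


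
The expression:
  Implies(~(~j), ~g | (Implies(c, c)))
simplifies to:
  True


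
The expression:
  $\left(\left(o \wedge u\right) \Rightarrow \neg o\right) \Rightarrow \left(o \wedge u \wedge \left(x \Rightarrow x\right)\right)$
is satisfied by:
  {u: True, o: True}


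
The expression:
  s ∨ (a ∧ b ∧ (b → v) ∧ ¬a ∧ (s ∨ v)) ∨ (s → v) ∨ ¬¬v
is always true.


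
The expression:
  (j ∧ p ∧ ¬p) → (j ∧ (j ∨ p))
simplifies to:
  True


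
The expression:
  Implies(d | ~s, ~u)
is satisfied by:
  {s: True, d: False, u: False}
  {d: False, u: False, s: False}
  {s: True, d: True, u: False}
  {d: True, s: False, u: False}
  {u: True, s: True, d: False}


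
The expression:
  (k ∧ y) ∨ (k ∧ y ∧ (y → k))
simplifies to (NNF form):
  k ∧ y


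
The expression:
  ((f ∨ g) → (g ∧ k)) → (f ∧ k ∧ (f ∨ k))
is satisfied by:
  {f: True, g: True, k: False}
  {f: True, g: False, k: False}
  {k: True, f: True, g: True}
  {k: True, f: True, g: False}
  {g: True, k: False, f: False}


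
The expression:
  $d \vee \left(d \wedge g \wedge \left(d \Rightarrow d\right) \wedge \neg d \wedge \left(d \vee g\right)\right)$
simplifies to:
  $d$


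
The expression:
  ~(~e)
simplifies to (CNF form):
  e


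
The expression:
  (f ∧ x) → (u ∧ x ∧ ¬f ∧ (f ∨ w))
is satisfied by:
  {x: False, f: False}
  {f: True, x: False}
  {x: True, f: False}


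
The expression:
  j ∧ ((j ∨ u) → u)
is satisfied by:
  {j: True, u: True}


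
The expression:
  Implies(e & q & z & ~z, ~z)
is always true.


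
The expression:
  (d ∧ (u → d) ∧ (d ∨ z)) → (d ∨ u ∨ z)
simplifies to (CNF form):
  True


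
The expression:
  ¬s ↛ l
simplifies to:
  l ∨ ¬s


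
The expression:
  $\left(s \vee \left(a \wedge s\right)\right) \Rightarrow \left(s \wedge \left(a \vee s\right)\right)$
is always true.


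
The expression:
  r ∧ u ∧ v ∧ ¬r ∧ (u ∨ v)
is never true.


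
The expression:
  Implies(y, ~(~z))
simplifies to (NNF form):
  z | ~y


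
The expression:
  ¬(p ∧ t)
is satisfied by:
  {p: False, t: False}
  {t: True, p: False}
  {p: True, t: False}


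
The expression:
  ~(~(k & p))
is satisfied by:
  {p: True, k: True}


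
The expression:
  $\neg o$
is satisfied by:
  {o: False}


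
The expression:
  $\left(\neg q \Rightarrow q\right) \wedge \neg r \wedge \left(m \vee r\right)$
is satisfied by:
  {m: True, q: True, r: False}


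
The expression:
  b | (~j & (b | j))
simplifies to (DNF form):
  b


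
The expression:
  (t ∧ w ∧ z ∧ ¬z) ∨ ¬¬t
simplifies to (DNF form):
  t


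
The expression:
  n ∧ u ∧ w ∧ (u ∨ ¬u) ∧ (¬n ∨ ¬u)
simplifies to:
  False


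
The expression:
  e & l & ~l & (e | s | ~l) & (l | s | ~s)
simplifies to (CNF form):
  False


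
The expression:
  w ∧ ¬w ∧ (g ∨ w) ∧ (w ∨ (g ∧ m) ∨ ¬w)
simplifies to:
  False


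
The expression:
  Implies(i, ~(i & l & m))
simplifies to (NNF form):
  ~i | ~l | ~m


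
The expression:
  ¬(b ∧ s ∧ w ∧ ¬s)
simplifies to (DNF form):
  True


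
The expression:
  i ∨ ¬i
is always true.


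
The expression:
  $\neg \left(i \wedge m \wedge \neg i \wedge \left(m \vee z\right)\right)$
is always true.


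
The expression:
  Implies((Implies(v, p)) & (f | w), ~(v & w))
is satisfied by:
  {p: False, v: False, w: False}
  {w: True, p: False, v: False}
  {v: True, p: False, w: False}
  {w: True, v: True, p: False}
  {p: True, w: False, v: False}
  {w: True, p: True, v: False}
  {v: True, p: True, w: False}


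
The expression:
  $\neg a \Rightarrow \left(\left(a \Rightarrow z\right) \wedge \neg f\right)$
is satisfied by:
  {a: True, f: False}
  {f: False, a: False}
  {f: True, a: True}


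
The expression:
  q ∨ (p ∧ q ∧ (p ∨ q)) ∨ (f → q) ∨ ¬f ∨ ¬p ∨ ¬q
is always true.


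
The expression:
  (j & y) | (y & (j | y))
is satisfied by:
  {y: True}


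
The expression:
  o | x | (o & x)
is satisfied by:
  {x: True, o: True}
  {x: True, o: False}
  {o: True, x: False}


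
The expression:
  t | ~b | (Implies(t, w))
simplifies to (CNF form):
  True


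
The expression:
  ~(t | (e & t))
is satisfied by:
  {t: False}


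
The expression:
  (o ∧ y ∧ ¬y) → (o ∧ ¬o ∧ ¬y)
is always true.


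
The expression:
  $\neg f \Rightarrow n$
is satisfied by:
  {n: True, f: True}
  {n: True, f: False}
  {f: True, n: False}


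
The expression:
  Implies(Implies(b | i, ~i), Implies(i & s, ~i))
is always true.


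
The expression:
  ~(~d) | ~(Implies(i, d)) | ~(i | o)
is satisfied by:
  {i: True, d: True, o: False}
  {i: True, o: False, d: False}
  {d: True, o: False, i: False}
  {d: False, o: False, i: False}
  {i: True, d: True, o: True}
  {i: True, o: True, d: False}
  {d: True, o: True, i: False}


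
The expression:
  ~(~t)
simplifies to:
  t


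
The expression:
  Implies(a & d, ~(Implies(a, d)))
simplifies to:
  ~a | ~d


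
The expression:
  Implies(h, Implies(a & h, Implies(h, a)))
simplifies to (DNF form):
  True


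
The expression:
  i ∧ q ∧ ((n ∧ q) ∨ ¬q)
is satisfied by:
  {i: True, q: True, n: True}


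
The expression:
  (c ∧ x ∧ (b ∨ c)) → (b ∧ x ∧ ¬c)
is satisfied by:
  {c: False, x: False}
  {x: True, c: False}
  {c: True, x: False}


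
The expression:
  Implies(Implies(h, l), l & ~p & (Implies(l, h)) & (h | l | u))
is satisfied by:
  {h: True, l: False, p: False}
  {h: True, p: True, l: False}
  {h: True, l: True, p: False}


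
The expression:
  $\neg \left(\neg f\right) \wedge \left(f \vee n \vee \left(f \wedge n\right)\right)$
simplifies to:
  $f$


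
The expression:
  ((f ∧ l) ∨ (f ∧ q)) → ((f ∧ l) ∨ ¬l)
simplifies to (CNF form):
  True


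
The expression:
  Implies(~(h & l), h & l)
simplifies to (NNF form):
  h & l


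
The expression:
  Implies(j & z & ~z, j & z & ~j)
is always true.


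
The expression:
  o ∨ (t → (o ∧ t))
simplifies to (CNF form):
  o ∨ ¬t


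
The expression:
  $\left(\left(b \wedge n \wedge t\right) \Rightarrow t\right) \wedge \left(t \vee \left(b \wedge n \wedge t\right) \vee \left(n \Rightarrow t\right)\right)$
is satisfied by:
  {t: True, n: False}
  {n: False, t: False}
  {n: True, t: True}


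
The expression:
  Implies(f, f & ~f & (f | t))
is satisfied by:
  {f: False}


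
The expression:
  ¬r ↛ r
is always true.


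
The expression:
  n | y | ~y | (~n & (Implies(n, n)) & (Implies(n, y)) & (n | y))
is always true.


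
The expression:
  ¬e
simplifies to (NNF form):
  ¬e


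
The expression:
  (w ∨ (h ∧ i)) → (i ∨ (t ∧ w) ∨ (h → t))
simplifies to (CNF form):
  i ∨ t ∨ ¬h ∨ ¬w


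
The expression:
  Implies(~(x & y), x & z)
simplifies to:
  x & (y | z)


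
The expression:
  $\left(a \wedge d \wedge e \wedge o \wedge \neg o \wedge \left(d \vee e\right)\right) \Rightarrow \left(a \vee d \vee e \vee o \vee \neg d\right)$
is always true.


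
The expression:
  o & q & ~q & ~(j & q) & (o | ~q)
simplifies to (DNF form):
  False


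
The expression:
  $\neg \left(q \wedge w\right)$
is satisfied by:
  {w: False, q: False}
  {q: True, w: False}
  {w: True, q: False}


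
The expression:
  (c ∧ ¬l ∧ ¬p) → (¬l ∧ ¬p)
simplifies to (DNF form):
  True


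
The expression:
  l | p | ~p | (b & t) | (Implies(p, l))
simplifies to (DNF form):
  True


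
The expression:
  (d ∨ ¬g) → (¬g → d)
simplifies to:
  d ∨ g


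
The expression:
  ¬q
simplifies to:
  ¬q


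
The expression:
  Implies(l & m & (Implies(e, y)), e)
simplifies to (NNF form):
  e | ~l | ~m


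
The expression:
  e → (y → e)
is always true.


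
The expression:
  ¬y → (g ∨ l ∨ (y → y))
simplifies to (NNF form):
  True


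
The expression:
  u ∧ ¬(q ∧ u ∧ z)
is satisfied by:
  {u: True, q: False, z: False}
  {z: True, u: True, q: False}
  {q: True, u: True, z: False}


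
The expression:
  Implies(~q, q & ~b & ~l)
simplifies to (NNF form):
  q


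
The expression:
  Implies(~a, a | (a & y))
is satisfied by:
  {a: True}


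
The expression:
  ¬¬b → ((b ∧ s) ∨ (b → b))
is always true.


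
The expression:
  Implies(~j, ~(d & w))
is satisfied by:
  {j: True, w: False, d: False}
  {w: False, d: False, j: False}
  {j: True, d: True, w: False}
  {d: True, w: False, j: False}
  {j: True, w: True, d: False}
  {w: True, j: False, d: False}
  {j: True, d: True, w: True}


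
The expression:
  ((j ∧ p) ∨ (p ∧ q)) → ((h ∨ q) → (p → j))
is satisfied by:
  {j: True, p: False, q: False}
  {p: False, q: False, j: False}
  {j: True, q: True, p: False}
  {q: True, p: False, j: False}
  {j: True, p: True, q: False}
  {p: True, j: False, q: False}
  {j: True, q: True, p: True}


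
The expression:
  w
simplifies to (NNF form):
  w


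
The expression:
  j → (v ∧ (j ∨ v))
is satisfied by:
  {v: True, j: False}
  {j: False, v: False}
  {j: True, v: True}


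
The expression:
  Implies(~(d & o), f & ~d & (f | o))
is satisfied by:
  {o: True, f: True, d: False}
  {f: True, d: False, o: False}
  {d: True, o: True, f: True}
  {d: True, o: True, f: False}


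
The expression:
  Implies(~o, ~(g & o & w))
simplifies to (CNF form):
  True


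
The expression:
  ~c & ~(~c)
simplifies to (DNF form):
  False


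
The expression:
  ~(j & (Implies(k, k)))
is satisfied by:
  {j: False}


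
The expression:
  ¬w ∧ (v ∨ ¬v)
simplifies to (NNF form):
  ¬w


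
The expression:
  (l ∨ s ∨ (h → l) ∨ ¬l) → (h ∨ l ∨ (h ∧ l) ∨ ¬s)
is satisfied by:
  {l: True, h: True, s: False}
  {l: True, s: False, h: False}
  {h: True, s: False, l: False}
  {h: False, s: False, l: False}
  {l: True, h: True, s: True}
  {l: True, s: True, h: False}
  {h: True, s: True, l: False}


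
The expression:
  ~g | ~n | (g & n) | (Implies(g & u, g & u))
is always true.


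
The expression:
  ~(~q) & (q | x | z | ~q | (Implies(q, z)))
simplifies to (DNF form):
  q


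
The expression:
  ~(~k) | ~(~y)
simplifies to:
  k | y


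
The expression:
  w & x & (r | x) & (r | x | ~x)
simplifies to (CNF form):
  w & x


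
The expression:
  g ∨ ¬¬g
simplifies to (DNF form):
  g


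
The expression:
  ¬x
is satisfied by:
  {x: False}


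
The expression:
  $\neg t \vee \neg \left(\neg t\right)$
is always true.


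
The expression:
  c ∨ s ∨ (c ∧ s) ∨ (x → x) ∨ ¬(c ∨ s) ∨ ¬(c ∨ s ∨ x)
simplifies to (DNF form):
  True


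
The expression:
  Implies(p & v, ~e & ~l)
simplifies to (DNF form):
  ~p | ~v | (~e & ~l)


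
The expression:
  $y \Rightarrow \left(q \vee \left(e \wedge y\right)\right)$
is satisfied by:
  {q: True, e: True, y: False}
  {q: True, e: False, y: False}
  {e: True, q: False, y: False}
  {q: False, e: False, y: False}
  {y: True, q: True, e: True}
  {y: True, q: True, e: False}
  {y: True, e: True, q: False}


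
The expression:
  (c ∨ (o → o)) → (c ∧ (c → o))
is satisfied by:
  {c: True, o: True}


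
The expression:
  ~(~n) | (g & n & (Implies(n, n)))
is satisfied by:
  {n: True}


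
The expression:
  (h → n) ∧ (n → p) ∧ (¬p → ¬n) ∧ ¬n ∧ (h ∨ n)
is never true.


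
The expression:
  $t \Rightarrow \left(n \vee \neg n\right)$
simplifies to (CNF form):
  $\text{True}$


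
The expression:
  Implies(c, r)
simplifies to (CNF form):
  r | ~c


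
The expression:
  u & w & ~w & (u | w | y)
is never true.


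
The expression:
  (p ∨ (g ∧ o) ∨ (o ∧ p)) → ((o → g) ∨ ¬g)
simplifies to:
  True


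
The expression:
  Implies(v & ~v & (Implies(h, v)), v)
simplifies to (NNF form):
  True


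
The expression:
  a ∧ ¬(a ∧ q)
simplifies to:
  a ∧ ¬q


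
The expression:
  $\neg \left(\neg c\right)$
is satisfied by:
  {c: True}


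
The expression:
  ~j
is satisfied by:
  {j: False}


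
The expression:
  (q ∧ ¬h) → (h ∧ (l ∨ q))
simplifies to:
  h ∨ ¬q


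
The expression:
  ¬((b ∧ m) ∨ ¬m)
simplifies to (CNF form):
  m ∧ ¬b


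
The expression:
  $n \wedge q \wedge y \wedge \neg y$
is never true.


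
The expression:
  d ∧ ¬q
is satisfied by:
  {d: True, q: False}


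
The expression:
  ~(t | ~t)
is never true.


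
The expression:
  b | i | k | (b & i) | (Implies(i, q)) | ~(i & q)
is always true.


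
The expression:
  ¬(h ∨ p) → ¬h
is always true.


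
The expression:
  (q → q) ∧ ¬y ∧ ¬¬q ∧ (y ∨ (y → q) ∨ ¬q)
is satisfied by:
  {q: True, y: False}


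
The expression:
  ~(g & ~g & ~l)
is always true.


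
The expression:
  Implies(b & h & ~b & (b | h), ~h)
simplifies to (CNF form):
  True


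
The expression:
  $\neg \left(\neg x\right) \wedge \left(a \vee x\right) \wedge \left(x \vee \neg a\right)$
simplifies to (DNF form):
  $x$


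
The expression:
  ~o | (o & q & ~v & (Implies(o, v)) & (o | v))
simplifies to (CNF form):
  ~o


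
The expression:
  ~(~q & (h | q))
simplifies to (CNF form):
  q | ~h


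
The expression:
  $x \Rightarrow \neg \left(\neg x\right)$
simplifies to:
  $\text{True}$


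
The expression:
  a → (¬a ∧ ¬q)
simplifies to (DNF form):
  ¬a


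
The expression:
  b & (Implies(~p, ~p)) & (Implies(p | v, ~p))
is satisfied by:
  {b: True, p: False}


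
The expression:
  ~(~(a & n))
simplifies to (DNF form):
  a & n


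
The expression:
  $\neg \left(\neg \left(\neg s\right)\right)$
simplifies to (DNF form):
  $\neg s$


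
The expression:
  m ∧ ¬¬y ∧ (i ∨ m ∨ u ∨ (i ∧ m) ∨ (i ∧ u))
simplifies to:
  m ∧ y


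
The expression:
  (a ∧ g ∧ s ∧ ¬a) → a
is always true.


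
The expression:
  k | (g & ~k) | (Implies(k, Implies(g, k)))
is always true.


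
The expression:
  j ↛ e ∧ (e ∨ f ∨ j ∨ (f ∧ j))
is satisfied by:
  {j: True, e: False}


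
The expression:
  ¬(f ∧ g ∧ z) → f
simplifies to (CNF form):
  f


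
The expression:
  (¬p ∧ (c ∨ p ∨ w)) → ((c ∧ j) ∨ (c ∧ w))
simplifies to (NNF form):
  p ∨ (c ∧ w) ∨ (j ∧ ¬w) ∨ (¬c ∧ ¬w)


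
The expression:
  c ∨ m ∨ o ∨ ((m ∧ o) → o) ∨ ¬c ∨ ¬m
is always true.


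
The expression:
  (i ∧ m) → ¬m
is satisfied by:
  {m: False, i: False}
  {i: True, m: False}
  {m: True, i: False}


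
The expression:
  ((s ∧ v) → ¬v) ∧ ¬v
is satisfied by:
  {v: False}


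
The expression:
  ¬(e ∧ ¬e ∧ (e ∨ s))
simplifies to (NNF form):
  True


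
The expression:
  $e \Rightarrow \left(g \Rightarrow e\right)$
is always true.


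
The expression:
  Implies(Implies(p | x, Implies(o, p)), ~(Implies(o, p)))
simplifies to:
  o & ~p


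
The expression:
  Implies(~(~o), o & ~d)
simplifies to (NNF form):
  ~d | ~o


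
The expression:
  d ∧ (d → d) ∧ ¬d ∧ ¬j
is never true.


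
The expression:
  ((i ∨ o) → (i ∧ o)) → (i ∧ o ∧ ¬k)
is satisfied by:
  {o: True, k: False, i: False}
  {i: True, o: True, k: False}
  {o: True, k: True, i: False}
  {i: True, k: False, o: False}
  {i: True, k: True, o: False}


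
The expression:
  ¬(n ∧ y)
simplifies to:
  ¬n ∨ ¬y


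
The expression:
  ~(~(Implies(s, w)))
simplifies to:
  w | ~s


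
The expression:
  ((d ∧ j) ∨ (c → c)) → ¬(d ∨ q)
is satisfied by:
  {q: False, d: False}


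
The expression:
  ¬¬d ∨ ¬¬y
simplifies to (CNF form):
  d ∨ y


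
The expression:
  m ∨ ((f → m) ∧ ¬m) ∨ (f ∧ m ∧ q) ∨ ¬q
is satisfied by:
  {m: True, q: False, f: False}
  {m: False, q: False, f: False}
  {f: True, m: True, q: False}
  {f: True, m: False, q: False}
  {q: True, m: True, f: False}
  {q: True, m: False, f: False}
  {q: True, f: True, m: True}


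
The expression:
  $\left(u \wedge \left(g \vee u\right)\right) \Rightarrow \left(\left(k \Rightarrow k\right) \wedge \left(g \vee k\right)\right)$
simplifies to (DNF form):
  $g \vee k \vee \neg u$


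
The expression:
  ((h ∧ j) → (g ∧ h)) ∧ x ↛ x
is never true.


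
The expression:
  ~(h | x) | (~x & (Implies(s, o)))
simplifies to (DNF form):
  (o & ~x) | (~h & ~x) | (~s & ~x)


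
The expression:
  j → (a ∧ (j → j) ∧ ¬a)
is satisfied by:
  {j: False}


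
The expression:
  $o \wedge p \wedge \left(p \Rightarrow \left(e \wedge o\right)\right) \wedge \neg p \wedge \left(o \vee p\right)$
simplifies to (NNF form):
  $\text{False}$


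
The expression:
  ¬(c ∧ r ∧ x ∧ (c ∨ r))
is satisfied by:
  {c: False, x: False, r: False}
  {r: True, c: False, x: False}
  {x: True, c: False, r: False}
  {r: True, x: True, c: False}
  {c: True, r: False, x: False}
  {r: True, c: True, x: False}
  {x: True, c: True, r: False}


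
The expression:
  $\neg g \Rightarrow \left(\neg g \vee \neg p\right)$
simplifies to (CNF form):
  $\text{True}$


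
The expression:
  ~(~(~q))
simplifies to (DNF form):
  ~q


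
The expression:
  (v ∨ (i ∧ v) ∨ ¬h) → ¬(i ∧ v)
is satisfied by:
  {v: False, i: False}
  {i: True, v: False}
  {v: True, i: False}


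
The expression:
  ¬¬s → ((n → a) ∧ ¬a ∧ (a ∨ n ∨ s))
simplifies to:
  (¬a ∧ ¬n) ∨ ¬s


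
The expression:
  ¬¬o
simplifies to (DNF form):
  o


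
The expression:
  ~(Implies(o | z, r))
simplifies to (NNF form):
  ~r & (o | z)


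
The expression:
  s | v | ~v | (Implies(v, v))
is always true.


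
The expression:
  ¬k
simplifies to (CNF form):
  ¬k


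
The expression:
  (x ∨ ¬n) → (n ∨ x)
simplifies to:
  n ∨ x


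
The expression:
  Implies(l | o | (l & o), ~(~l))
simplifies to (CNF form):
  l | ~o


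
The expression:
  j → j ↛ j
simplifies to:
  ¬j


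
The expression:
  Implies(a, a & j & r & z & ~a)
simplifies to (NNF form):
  ~a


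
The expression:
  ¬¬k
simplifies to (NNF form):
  k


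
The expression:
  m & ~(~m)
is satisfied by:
  {m: True}


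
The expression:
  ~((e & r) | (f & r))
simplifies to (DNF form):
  ~r | (~e & ~f)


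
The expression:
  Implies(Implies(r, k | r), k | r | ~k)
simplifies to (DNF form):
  True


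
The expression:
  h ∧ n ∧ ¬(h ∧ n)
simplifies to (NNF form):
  False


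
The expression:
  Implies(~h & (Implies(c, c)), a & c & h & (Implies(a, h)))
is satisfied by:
  {h: True}


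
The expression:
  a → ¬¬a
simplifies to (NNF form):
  True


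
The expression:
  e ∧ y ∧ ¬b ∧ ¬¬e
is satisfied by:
  {e: True, y: True, b: False}


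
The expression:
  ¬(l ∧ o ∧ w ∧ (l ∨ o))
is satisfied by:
  {l: False, o: False, w: False}
  {w: True, l: False, o: False}
  {o: True, l: False, w: False}
  {w: True, o: True, l: False}
  {l: True, w: False, o: False}
  {w: True, l: True, o: False}
  {o: True, l: True, w: False}


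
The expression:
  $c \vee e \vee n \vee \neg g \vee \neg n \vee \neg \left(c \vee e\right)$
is always true.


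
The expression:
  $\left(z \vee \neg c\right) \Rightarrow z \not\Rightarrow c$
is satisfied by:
  {z: True, c: False}
  {c: True, z: False}


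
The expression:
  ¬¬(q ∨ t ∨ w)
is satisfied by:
  {t: True, q: True, w: True}
  {t: True, q: True, w: False}
  {t: True, w: True, q: False}
  {t: True, w: False, q: False}
  {q: True, w: True, t: False}
  {q: True, w: False, t: False}
  {w: True, q: False, t: False}


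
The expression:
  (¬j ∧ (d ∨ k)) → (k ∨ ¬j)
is always true.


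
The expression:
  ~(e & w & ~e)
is always true.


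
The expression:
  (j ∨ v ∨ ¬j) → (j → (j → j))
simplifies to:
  True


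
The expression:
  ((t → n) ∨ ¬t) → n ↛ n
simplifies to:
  t ∧ ¬n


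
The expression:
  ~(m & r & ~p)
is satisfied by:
  {p: True, m: False, r: False}
  {m: False, r: False, p: False}
  {r: True, p: True, m: False}
  {r: True, m: False, p: False}
  {p: True, m: True, r: False}
  {m: True, p: False, r: False}
  {r: True, m: True, p: True}


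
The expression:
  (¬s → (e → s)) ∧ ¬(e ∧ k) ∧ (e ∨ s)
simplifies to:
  s ∧ (¬e ∨ ¬k)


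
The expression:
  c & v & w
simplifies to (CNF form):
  c & v & w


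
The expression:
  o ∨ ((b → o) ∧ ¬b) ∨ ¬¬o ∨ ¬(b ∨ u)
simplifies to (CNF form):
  o ∨ ¬b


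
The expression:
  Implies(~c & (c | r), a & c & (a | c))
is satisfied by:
  {c: True, r: False}
  {r: False, c: False}
  {r: True, c: True}


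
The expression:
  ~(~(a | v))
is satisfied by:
  {a: True, v: True}
  {a: True, v: False}
  {v: True, a: False}


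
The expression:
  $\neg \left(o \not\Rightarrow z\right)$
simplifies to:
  $z \vee \neg o$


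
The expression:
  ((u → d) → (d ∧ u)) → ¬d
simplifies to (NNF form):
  ¬d ∨ ¬u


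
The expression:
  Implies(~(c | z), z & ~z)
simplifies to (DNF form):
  c | z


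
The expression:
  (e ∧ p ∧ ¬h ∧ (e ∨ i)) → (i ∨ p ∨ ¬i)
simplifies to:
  True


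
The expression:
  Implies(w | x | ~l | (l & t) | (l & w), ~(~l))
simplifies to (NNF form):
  l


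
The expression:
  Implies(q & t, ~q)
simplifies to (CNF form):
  ~q | ~t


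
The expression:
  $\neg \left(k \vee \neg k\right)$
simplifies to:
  $\text{False}$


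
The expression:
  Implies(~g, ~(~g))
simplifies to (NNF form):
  g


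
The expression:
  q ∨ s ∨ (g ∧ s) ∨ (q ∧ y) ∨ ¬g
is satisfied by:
  {q: True, s: True, g: False}
  {q: True, g: False, s: False}
  {s: True, g: False, q: False}
  {s: False, g: False, q: False}
  {q: True, s: True, g: True}
  {q: True, g: True, s: False}
  {s: True, g: True, q: False}


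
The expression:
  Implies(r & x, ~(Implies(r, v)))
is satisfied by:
  {v: False, x: False, r: False}
  {r: True, v: False, x: False}
  {x: True, v: False, r: False}
  {r: True, x: True, v: False}
  {v: True, r: False, x: False}
  {r: True, v: True, x: False}
  {x: True, v: True, r: False}


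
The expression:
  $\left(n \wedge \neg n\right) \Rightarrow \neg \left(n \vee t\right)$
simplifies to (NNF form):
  $\text{True}$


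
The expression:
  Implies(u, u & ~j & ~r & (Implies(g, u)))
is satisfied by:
  {j: False, u: False, r: False}
  {r: True, j: False, u: False}
  {j: True, r: False, u: False}
  {r: True, j: True, u: False}
  {u: True, r: False, j: False}


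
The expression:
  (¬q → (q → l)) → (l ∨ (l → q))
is always true.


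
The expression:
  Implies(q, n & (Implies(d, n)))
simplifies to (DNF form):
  n | ~q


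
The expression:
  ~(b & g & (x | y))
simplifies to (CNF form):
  (~b | ~g | ~x) & (~b | ~g | ~y)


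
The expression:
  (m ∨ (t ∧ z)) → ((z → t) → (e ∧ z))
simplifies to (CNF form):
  (z ∨ ¬m) ∧ (z ∨ ¬z) ∧ (e ∨ z ∨ ¬m) ∧ (e ∨ z ∨ ¬z) ∧ (e ∨ ¬m ∨ ¬t) ∧ (e ∨ ¬t ∨ ¬z) ∧ (z ∨ ¬m ∨ ¬t) ∧ (z ∨ ¬t ∨ ¬z)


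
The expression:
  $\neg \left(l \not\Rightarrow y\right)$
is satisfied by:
  {y: True, l: False}
  {l: False, y: False}
  {l: True, y: True}


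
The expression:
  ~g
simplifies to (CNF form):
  ~g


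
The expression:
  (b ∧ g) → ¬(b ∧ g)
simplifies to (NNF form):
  ¬b ∨ ¬g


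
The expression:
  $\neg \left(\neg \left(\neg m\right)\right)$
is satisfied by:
  {m: False}


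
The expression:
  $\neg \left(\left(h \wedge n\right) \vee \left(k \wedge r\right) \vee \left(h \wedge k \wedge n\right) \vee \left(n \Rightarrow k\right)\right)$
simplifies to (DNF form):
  $n \wedge \neg h \wedge \neg k$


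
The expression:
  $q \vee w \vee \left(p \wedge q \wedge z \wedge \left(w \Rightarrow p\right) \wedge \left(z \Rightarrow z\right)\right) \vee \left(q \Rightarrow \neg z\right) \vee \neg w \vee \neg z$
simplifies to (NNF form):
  $\text{True}$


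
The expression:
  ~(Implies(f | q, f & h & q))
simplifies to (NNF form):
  (f & ~q) | (q & ~f) | (q & ~h)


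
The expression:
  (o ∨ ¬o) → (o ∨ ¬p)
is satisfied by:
  {o: True, p: False}
  {p: False, o: False}
  {p: True, o: True}


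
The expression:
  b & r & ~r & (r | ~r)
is never true.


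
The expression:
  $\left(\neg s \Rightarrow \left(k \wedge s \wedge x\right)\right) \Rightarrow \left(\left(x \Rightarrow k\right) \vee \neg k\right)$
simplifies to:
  $\text{True}$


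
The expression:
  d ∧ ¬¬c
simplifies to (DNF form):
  c ∧ d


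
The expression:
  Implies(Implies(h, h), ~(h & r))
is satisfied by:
  {h: False, r: False}
  {r: True, h: False}
  {h: True, r: False}


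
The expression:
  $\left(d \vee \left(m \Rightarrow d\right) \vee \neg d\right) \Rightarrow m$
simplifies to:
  $m$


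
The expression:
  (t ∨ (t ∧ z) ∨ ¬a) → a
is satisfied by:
  {a: True}


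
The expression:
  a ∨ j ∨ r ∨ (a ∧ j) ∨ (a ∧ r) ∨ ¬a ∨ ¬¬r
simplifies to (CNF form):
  True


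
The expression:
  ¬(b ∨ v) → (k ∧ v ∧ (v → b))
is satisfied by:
  {b: True, v: True}
  {b: True, v: False}
  {v: True, b: False}


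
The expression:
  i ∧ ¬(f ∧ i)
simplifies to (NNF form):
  i ∧ ¬f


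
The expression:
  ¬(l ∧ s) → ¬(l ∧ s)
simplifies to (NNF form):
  True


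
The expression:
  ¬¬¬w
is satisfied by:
  {w: False}


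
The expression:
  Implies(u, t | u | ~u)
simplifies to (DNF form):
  True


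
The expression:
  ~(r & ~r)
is always true.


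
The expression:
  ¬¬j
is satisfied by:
  {j: True}


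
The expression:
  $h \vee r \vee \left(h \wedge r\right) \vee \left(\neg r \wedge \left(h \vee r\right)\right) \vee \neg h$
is always true.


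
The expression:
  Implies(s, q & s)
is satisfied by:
  {q: True, s: False}
  {s: False, q: False}
  {s: True, q: True}


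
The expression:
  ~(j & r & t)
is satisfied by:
  {t: False, r: False, j: False}
  {j: True, t: False, r: False}
  {r: True, t: False, j: False}
  {j: True, r: True, t: False}
  {t: True, j: False, r: False}
  {j: True, t: True, r: False}
  {r: True, t: True, j: False}


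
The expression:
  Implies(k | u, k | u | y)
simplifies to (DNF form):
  True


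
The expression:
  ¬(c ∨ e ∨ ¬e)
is never true.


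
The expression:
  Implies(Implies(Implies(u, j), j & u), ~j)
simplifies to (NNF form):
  ~j | ~u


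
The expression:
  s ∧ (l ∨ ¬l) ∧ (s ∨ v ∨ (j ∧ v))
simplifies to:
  s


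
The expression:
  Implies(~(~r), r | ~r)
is always true.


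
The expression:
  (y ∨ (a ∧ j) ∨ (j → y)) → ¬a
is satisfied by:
  {a: False}


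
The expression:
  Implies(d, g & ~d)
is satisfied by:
  {d: False}


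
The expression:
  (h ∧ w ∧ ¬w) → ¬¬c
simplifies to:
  True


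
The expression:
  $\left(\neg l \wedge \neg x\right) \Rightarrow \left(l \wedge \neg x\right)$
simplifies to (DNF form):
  $l \vee x$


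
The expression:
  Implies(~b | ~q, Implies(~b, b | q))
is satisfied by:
  {b: True, q: True}
  {b: True, q: False}
  {q: True, b: False}


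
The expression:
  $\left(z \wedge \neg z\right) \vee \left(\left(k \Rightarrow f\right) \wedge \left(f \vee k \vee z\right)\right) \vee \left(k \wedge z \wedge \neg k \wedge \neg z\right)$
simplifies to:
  $f \vee \left(z \wedge \neg k\right)$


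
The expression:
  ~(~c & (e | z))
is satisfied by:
  {c: True, z: False, e: False}
  {c: True, e: True, z: False}
  {c: True, z: True, e: False}
  {c: True, e: True, z: True}
  {e: False, z: False, c: False}


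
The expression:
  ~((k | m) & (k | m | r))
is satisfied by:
  {k: False, m: False}


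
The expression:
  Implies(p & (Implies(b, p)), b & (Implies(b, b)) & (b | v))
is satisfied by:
  {b: True, p: False}
  {p: False, b: False}
  {p: True, b: True}


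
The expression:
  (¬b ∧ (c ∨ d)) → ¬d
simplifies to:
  b ∨ ¬d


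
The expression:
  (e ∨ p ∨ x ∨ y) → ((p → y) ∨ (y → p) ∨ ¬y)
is always true.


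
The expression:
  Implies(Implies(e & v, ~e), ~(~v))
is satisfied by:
  {v: True}


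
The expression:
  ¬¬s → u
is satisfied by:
  {u: True, s: False}
  {s: False, u: False}
  {s: True, u: True}


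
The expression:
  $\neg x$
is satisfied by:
  {x: False}
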